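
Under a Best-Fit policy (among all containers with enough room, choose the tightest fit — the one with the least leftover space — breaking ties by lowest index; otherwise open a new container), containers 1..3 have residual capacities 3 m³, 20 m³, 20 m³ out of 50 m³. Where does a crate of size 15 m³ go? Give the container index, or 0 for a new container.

2

Containers with room: container 2 (20 m³), container 3 (20 m³).
Tightest fit is container 2 with 20 m³ free.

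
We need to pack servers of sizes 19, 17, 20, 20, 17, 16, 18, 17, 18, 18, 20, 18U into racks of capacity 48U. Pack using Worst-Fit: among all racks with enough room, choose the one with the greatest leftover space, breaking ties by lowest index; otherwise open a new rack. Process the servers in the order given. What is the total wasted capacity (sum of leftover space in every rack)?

70

Put 19U in rack 1; 29U remain.
Put 17U in rack 1; 12U remain.
Put 20U in rack 2; 28U remain.
Put 20U in rack 2; 8U remain.
Put 17U in rack 3; 31U remain.
Put 16U in rack 3; 15U remain.
Put 18U in rack 4; 30U remain.
Put 17U in rack 4; 13U remain.
Put 18U in rack 5; 30U remain.
Put 18U in rack 5; 12U remain.
Put 20U in rack 6; 28U remain.
Put 18U in rack 6; 10U remain.
6 racks × 48U = 288U; used 218U; unused 70U.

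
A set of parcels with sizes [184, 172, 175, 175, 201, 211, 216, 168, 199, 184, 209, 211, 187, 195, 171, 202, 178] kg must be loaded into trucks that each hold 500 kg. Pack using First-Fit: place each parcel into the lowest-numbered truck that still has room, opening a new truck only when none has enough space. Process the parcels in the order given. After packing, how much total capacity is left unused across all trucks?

truck 1: place 184 kg, 316 kg left
truck 1: place 172 kg, 144 kg left
truck 2: place 175 kg, 325 kg left
truck 2: place 175 kg, 150 kg left
truck 3: place 201 kg, 299 kg left
truck 3: place 211 kg, 88 kg left
truck 4: place 216 kg, 284 kg left
truck 4: place 168 kg, 116 kg left
truck 5: place 199 kg, 301 kg left
truck 5: place 184 kg, 117 kg left
truck 6: place 209 kg, 291 kg left
truck 6: place 211 kg, 80 kg left
truck 7: place 187 kg, 313 kg left
truck 7: place 195 kg, 118 kg left
truck 8: place 171 kg, 329 kg left
truck 8: place 202 kg, 127 kg left
truck 9: place 178 kg, 322 kg left
9 trucks × 500 kg = 4500 kg; used 3238 kg; unused 1262 kg.

1262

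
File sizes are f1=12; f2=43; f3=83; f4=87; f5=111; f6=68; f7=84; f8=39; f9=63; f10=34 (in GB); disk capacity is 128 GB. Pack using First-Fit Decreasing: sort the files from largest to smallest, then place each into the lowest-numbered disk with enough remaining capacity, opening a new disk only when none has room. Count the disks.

6

Sorted descending: 111, 87, 84, 83, 68, 63, 43, 39, 34, 12.
disk 1: place 111 GB, 17 GB left
disk 2: place 87 GB, 41 GB left
disk 3: place 84 GB, 44 GB left
disk 4: place 83 GB, 45 GB left
disk 5: place 68 GB, 60 GB left
disk 6: place 63 GB, 65 GB left
disk 3: place 43 GB, 1 GB left
disk 2: place 39 GB, 2 GB left
disk 4: place 34 GB, 11 GB left
disk 1: place 12 GB, 5 GB left
Final disks: [111,12] [87,39] [84,43] [83,34] [68] [63].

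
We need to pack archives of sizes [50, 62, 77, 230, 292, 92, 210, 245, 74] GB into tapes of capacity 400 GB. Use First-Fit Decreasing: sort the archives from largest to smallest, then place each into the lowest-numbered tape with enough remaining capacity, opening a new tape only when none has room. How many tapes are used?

4 tapes

Sorted descending: 292, 245, 230, 210, 92, 77, 74, 62, 50.
292 GB → tape 1 (remaining 108 GB)
245 GB → tape 2 (remaining 155 GB)
230 GB → tape 3 (remaining 170 GB)
210 GB → tape 4 (remaining 190 GB)
92 GB → tape 1 (remaining 16 GB)
77 GB → tape 2 (remaining 78 GB)
74 GB → tape 2 (remaining 4 GB)
62 GB → tape 3 (remaining 108 GB)
50 GB → tape 3 (remaining 58 GB)
Final tapes: [292,92] [245,77,74] [230,62,50] [210].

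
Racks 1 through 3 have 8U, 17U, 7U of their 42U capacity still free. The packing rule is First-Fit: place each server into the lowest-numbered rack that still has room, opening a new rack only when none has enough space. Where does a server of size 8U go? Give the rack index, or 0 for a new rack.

1

Racks with room: rack 1 (8U), rack 2 (17U).
The first with room is rack 1.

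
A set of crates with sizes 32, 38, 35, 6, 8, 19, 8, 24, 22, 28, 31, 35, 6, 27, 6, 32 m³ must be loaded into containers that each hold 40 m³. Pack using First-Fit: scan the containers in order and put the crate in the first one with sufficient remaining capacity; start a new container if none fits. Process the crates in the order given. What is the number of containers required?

11

32 m³ → container 1 (remaining 8 m³)
38 m³ → container 2 (remaining 2 m³)
35 m³ → container 3 (remaining 5 m³)
6 m³ → container 1 (remaining 2 m³)
8 m³ → container 4 (remaining 32 m³)
19 m³ → container 4 (remaining 13 m³)
8 m³ → container 4 (remaining 5 m³)
24 m³ → container 5 (remaining 16 m³)
22 m³ → container 6 (remaining 18 m³)
28 m³ → container 7 (remaining 12 m³)
31 m³ → container 8 (remaining 9 m³)
35 m³ → container 9 (remaining 5 m³)
6 m³ → container 5 (remaining 10 m³)
27 m³ → container 10 (remaining 13 m³)
6 m³ → container 5 (remaining 4 m³)
32 m³ → container 11 (remaining 8 m³)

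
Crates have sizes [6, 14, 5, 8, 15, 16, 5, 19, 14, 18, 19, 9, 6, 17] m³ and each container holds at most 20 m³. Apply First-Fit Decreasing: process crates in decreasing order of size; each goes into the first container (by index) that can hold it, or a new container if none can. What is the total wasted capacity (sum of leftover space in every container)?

Sorted descending: 19, 19, 18, 17, 16, 15, 14, 14, 9, 8, 6, 6, 5, 5.
Put 19 m³ in container 1; 1 m³ remain.
Put 19 m³ in container 2; 1 m³ remain.
Put 18 m³ in container 3; 2 m³ remain.
Put 17 m³ in container 4; 3 m³ remain.
Put 16 m³ in container 5; 4 m³ remain.
Put 15 m³ in container 6; 5 m³ remain.
Put 14 m³ in container 7; 6 m³ remain.
Put 14 m³ in container 8; 6 m³ remain.
Put 9 m³ in container 9; 11 m³ remain.
Put 8 m³ in container 9; 3 m³ remain.
Put 6 m³ in container 7; 0 m³ remain.
Put 6 m³ in container 8; 0 m³ remain.
Put 5 m³ in container 6; 0 m³ remain.
Put 5 m³ in container 10; 15 m³ remain.
10 containers × 20 m³ = 200 m³; used 171 m³; unused 29 m³.

29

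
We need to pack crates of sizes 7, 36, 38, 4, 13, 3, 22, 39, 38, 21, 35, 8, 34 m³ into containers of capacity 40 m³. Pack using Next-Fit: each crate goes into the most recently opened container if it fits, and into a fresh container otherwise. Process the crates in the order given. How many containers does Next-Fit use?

container 1: place 7 m³, 33 m³ left
container 2: place 36 m³, 4 m³ left
container 3: place 38 m³, 2 m³ left
container 4: place 4 m³, 36 m³ left
container 4: place 13 m³, 23 m³ left
container 4: place 3 m³, 20 m³ left
container 5: place 22 m³, 18 m³ left
container 6: place 39 m³, 1 m³ left
container 7: place 38 m³, 2 m³ left
container 8: place 21 m³, 19 m³ left
container 9: place 35 m³, 5 m³ left
container 10: place 8 m³, 32 m³ left
container 11: place 34 m³, 6 m³ left
Final containers: [7] [36] [38] [4,13,3] [22] [39] [38] [21] [35] [8] [34].

11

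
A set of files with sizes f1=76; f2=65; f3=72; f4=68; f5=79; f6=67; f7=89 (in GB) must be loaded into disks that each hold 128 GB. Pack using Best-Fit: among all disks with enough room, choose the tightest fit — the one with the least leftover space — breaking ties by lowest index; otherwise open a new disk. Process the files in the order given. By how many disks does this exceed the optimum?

Best-Fit: [76] [65] [72] [68] [79] [67] [89] → 7 disks.
7 files exceed 64 GB (half the capacity), and no two of those can share a disk, so at least 7 disks are needed.
So 7 is already optimal.

0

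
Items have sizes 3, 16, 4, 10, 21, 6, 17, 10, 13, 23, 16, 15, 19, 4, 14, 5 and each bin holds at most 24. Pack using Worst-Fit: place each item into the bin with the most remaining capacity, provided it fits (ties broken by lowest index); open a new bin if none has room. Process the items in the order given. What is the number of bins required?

10 bins

bin 1: place 3, 21 left
bin 1: place 16, 5 left
bin 1: place 4, 1 left
bin 2: place 10, 14 left
bin 3: place 21, 3 left
bin 2: place 6, 8 left
bin 4: place 17, 7 left
bin 5: place 10, 14 left
bin 5: place 13, 1 left
bin 6: place 23, 1 left
bin 7: place 16, 8 left
bin 8: place 15, 9 left
bin 9: place 19, 5 left
bin 8: place 4, 5 left
bin 10: place 14, 10 left
bin 10: place 5, 5 left
Final bins: [3,16,4] [10,6] [21] [17] [10,13] [23] [16] [15,4] [19] [14,5].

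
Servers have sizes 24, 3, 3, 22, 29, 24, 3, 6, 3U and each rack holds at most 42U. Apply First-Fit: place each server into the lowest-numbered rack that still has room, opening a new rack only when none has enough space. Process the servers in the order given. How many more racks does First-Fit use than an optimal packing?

0

First-Fit: [24,3,3,3,6,3] [22] [29] [24] → 4 racks.
4 servers exceed 21U (half the capacity), and no two of those can share a rack, so at least 4 racks are needed.
So 4 is already optimal.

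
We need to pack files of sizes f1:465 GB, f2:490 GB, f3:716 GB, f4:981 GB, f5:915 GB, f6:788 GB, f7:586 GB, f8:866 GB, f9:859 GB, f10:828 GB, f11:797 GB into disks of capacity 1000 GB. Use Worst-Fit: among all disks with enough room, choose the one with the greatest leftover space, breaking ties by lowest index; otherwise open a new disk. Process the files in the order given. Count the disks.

f1 (465 GB) → disk 1 (remaining 535 GB)
f2 (490 GB) → disk 1 (remaining 45 GB)
f3 (716 GB) → disk 2 (remaining 284 GB)
f4 (981 GB) → disk 3 (remaining 19 GB)
f5 (915 GB) → disk 4 (remaining 85 GB)
f6 (788 GB) → disk 5 (remaining 212 GB)
f7 (586 GB) → disk 6 (remaining 414 GB)
f8 (866 GB) → disk 7 (remaining 134 GB)
f9 (859 GB) → disk 8 (remaining 141 GB)
f10 (828 GB) → disk 9 (remaining 172 GB)
f11 (797 GB) → disk 10 (remaining 203 GB)

10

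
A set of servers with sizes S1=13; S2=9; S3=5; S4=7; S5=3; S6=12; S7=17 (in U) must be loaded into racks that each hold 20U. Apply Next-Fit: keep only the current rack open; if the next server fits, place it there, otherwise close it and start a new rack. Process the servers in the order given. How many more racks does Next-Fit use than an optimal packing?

1

Next-Fit: [13] [9,5] [7,3] [12] [17] → 5 racks.
Total size 66U; any packing needs at least ⌈66/20⌉ = 4 racks.
An optimal packing achieves that bound: [17,3] [13,7] [12,5] [9] → 4 racks.
Excess: 5 − 4 = 1.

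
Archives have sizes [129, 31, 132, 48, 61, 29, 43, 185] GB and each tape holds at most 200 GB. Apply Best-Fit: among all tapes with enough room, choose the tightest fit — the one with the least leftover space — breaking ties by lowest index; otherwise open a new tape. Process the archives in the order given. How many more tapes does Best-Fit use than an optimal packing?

Best-Fit: [129,31,29] [132,48] [61,43] [185] → 4 tapes.
Total size 658 GB; any packing needs at least ⌈658/200⌉ = 4 tapes.
So 4 is already optimal.

0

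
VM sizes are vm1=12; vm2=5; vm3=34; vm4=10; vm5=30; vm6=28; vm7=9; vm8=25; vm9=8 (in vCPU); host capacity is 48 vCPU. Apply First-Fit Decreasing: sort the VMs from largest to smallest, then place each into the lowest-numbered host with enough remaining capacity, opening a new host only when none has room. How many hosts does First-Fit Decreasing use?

Sorted descending: 34, 30, 28, 25, 12, 10, 9, 8, 5.
host 1: place 34 vCPU, 14 vCPU left
host 2: place 30 vCPU, 18 vCPU left
host 3: place 28 vCPU, 20 vCPU left
host 4: place 25 vCPU, 23 vCPU left
host 1: place 12 vCPU, 2 vCPU left
host 2: place 10 vCPU, 8 vCPU left
host 3: place 9 vCPU, 11 vCPU left
host 2: place 8 vCPU, 0 vCPU left
host 3: place 5 vCPU, 6 vCPU left
Final hosts: [34,12] [30,10,8] [28,9,5] [25].

4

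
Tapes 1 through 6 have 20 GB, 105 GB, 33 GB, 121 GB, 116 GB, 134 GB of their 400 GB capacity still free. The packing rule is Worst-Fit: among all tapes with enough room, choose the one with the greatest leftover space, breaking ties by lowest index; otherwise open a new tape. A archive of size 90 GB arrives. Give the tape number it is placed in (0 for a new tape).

Tapes with room: tape 2 (105 GB), tape 4 (121 GB), tape 5 (116 GB), tape 6 (134 GB).
Most room is tape 6 with 134 GB free.

6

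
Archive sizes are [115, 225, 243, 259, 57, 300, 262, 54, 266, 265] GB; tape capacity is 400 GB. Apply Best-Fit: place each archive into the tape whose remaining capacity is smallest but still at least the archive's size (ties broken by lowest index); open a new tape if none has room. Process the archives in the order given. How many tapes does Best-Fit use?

115 GB → tape 1 (remaining 285 GB)
225 GB → tape 1 (remaining 60 GB)
243 GB → tape 2 (remaining 157 GB)
259 GB → tape 3 (remaining 141 GB)
57 GB → tape 1 (remaining 3 GB)
300 GB → tape 4 (remaining 100 GB)
262 GB → tape 5 (remaining 138 GB)
54 GB → tape 4 (remaining 46 GB)
266 GB → tape 6 (remaining 134 GB)
265 GB → tape 7 (remaining 135 GB)
Final tapes: [115,225,57] [243] [259] [300,54] [262] [266] [265].

7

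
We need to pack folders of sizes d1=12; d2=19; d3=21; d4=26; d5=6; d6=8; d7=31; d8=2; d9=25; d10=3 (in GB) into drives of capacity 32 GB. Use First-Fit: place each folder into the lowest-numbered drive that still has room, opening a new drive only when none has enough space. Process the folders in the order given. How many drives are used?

drive 1: place d1 (12 GB), 20 GB left
drive 1: place d2 (19 GB), 1 GB left
drive 2: place d3 (21 GB), 11 GB left
drive 3: place d4 (26 GB), 6 GB left
drive 2: place d5 (6 GB), 5 GB left
drive 4: place d6 (8 GB), 24 GB left
drive 5: place d7 (31 GB), 1 GB left
drive 2: place d8 (2 GB), 3 GB left
drive 6: place d9 (25 GB), 7 GB left
drive 2: place d10 (3 GB), 0 GB left
Final drives: [12,19] [21,6,2,3] [26] [8] [31] [25].

6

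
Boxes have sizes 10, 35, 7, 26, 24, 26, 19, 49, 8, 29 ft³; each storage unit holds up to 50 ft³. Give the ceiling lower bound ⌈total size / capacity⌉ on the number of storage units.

5 storage units

Total size = 10 + 35 + 7 + 26 + 24 + 26 + 19 + 49 + 8 + 29 = 233 ft³.
⌈233 / 50⌉ = 5.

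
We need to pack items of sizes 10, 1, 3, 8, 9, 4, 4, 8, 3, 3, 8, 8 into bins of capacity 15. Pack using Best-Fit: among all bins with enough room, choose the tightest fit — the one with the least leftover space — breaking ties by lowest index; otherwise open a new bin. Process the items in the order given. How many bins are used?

10 → bin 1 (remaining 5)
1 → bin 1 (remaining 4)
3 → bin 1 (remaining 1)
8 → bin 2 (remaining 7)
9 → bin 3 (remaining 6)
4 → bin 3 (remaining 2)
4 → bin 2 (remaining 3)
8 → bin 4 (remaining 7)
3 → bin 2 (remaining 0)
3 → bin 4 (remaining 4)
8 → bin 5 (remaining 7)
8 → bin 6 (remaining 7)

6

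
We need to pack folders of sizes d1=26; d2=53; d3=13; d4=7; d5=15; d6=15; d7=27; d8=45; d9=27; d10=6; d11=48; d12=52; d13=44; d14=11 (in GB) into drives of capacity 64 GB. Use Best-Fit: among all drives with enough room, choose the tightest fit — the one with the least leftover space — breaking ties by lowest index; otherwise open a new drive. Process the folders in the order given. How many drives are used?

Put d1 (26 GB) in drive 1; 38 GB remain.
Put d2 (53 GB) in drive 2; 11 GB remain.
Put d3 (13 GB) in drive 1; 25 GB remain.
Put d4 (7 GB) in drive 2; 4 GB remain.
Put d5 (15 GB) in drive 1; 10 GB remain.
Put d6 (15 GB) in drive 3; 49 GB remain.
Put d7 (27 GB) in drive 3; 22 GB remain.
Put d8 (45 GB) in drive 4; 19 GB remain.
Put d9 (27 GB) in drive 5; 37 GB remain.
Put d10 (6 GB) in drive 1; 4 GB remain.
Put d11 (48 GB) in drive 6; 16 GB remain.
Put d12 (52 GB) in drive 7; 12 GB remain.
Put d13 (44 GB) in drive 8; 20 GB remain.
Put d14 (11 GB) in drive 7; 1 GB remain.
Final drives: [26,13,15,6] [53,7] [15,27] [45] [27] [48] [52,11] [44].

8 drives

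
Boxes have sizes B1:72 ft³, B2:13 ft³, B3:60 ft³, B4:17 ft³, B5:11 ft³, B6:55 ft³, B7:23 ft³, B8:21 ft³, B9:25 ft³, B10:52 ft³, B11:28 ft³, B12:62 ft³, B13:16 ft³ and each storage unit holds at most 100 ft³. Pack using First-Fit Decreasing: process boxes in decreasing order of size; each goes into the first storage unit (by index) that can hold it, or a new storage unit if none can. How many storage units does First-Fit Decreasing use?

Sorted descending: 72, 62, 60, 55, 52, 28, 25, 23, 21, 17, 16, 13, 11.
storage unit 1: place 72 ft³, 28 ft³ left
storage unit 2: place 62 ft³, 38 ft³ left
storage unit 3: place 60 ft³, 40 ft³ left
storage unit 4: place 55 ft³, 45 ft³ left
storage unit 5: place 52 ft³, 48 ft³ left
storage unit 1: place 28 ft³, 0 ft³ left
storage unit 2: place 25 ft³, 13 ft³ left
storage unit 3: place 23 ft³, 17 ft³ left
storage unit 4: place 21 ft³, 24 ft³ left
storage unit 3: place 17 ft³, 0 ft³ left
storage unit 4: place 16 ft³, 8 ft³ left
storage unit 2: place 13 ft³, 0 ft³ left
storage unit 5: place 11 ft³, 37 ft³ left
Final storage units: [72,28] [62,25,13] [60,23,17] [55,21,16] [52,11].

5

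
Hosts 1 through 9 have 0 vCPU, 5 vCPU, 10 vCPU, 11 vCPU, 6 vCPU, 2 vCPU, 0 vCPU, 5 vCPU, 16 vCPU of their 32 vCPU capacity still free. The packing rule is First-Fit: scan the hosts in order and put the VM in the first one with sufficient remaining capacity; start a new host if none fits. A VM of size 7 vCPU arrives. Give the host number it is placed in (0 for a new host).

Hosts with room: host 3 (10 vCPU), host 4 (11 vCPU), host 9 (16 vCPU).
The first with room is host 3.

3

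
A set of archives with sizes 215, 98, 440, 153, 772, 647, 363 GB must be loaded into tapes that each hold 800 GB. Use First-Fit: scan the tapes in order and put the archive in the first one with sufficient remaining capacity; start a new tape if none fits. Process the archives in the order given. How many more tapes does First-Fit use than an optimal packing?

0

First-Fit: [215,98,440] [153,647] [772] [363] → 4 tapes.
Total size 2688 GB; any packing needs at least ⌈2688/800⌉ = 4 tapes.
So 4 is already optimal.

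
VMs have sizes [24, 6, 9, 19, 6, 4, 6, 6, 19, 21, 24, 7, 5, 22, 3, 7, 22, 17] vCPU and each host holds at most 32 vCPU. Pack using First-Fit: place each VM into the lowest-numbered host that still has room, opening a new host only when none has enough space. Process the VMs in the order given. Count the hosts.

24 vCPU → host 1 (remaining 8 vCPU)
6 vCPU → host 1 (remaining 2 vCPU)
9 vCPU → host 2 (remaining 23 vCPU)
19 vCPU → host 2 (remaining 4 vCPU)
6 vCPU → host 3 (remaining 26 vCPU)
4 vCPU → host 2 (remaining 0 vCPU)
6 vCPU → host 3 (remaining 20 vCPU)
6 vCPU → host 3 (remaining 14 vCPU)
19 vCPU → host 4 (remaining 13 vCPU)
21 vCPU → host 5 (remaining 11 vCPU)
24 vCPU → host 6 (remaining 8 vCPU)
7 vCPU → host 3 (remaining 7 vCPU)
5 vCPU → host 3 (remaining 2 vCPU)
22 vCPU → host 7 (remaining 10 vCPU)
3 vCPU → host 4 (remaining 10 vCPU)
7 vCPU → host 4 (remaining 3 vCPU)
22 vCPU → host 8 (remaining 10 vCPU)
17 vCPU → host 9 (remaining 15 vCPU)

9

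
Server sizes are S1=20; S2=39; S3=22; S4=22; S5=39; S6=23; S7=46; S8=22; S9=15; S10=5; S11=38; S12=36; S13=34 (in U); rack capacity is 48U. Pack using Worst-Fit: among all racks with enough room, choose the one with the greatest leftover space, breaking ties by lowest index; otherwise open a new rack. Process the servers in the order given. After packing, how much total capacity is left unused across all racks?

71

Put S1 (20U) in rack 1; 28U remain.
Put S2 (39U) in rack 2; 9U remain.
Put S3 (22U) in rack 1; 6U remain.
Put S4 (22U) in rack 3; 26U remain.
Put S5 (39U) in rack 4; 9U remain.
Put S6 (23U) in rack 3; 3U remain.
Put S7 (46U) in rack 5; 2U remain.
Put S8 (22U) in rack 6; 26U remain.
Put S9 (15U) in rack 6; 11U remain.
Put S10 (5U) in rack 6; 6U remain.
Put S11 (38U) in rack 7; 10U remain.
Put S12 (36U) in rack 8; 12U remain.
Put S13 (34U) in rack 9; 14U remain.
9 racks × 48U = 432U; used 361U; unused 71U.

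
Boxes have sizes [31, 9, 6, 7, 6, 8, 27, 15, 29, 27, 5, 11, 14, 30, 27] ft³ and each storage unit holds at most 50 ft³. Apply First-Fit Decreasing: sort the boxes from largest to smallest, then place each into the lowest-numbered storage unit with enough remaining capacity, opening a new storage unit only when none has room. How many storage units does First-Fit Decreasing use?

6

Sorted descending: 31, 30, 29, 27, 27, 27, 15, 14, 11, 9, 8, 7, 6, 6, 5.
31 ft³ → storage unit 1 (remaining 19 ft³)
30 ft³ → storage unit 2 (remaining 20 ft³)
29 ft³ → storage unit 3 (remaining 21 ft³)
27 ft³ → storage unit 4 (remaining 23 ft³)
27 ft³ → storage unit 5 (remaining 23 ft³)
27 ft³ → storage unit 6 (remaining 23 ft³)
15 ft³ → storage unit 1 (remaining 4 ft³)
14 ft³ → storage unit 2 (remaining 6 ft³)
11 ft³ → storage unit 3 (remaining 10 ft³)
9 ft³ → storage unit 3 (remaining 1 ft³)
8 ft³ → storage unit 4 (remaining 15 ft³)
7 ft³ → storage unit 4 (remaining 8 ft³)
6 ft³ → storage unit 2 (remaining 0 ft³)
6 ft³ → storage unit 4 (remaining 2 ft³)
5 ft³ → storage unit 5 (remaining 18 ft³)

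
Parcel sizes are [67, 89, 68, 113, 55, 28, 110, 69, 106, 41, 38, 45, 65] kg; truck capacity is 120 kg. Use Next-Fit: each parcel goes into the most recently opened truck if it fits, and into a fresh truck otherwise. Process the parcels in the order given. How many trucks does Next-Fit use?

10 trucks

truck 1: place 67 kg, 53 kg left
truck 2: place 89 kg, 31 kg left
truck 3: place 68 kg, 52 kg left
truck 4: place 113 kg, 7 kg left
truck 5: place 55 kg, 65 kg left
truck 5: place 28 kg, 37 kg left
truck 6: place 110 kg, 10 kg left
truck 7: place 69 kg, 51 kg left
truck 8: place 106 kg, 14 kg left
truck 9: place 41 kg, 79 kg left
truck 9: place 38 kg, 41 kg left
truck 10: place 45 kg, 75 kg left
truck 10: place 65 kg, 10 kg left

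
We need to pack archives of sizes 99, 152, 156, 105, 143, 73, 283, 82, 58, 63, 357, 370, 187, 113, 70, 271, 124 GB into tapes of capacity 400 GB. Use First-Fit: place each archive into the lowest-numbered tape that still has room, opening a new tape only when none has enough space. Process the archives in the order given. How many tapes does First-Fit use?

8

99 GB → tape 1 (remaining 301 GB)
152 GB → tape 1 (remaining 149 GB)
156 GB → tape 2 (remaining 244 GB)
105 GB → tape 1 (remaining 44 GB)
143 GB → tape 2 (remaining 101 GB)
73 GB → tape 2 (remaining 28 GB)
283 GB → tape 3 (remaining 117 GB)
82 GB → tape 3 (remaining 35 GB)
58 GB → tape 4 (remaining 342 GB)
63 GB → tape 4 (remaining 279 GB)
357 GB → tape 5 (remaining 43 GB)
370 GB → tape 6 (remaining 30 GB)
187 GB → tape 4 (remaining 92 GB)
113 GB → tape 7 (remaining 287 GB)
70 GB → tape 4 (remaining 22 GB)
271 GB → tape 7 (remaining 16 GB)
124 GB → tape 8 (remaining 276 GB)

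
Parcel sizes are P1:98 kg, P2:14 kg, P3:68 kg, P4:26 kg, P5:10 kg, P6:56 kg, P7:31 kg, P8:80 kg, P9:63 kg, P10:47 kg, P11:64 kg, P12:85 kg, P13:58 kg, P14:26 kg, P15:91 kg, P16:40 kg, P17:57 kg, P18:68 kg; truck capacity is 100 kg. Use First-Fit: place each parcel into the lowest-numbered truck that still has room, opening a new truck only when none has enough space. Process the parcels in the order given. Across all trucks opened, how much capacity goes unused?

218

Put P1 (98 kg) in truck 1; 2 kg remain.
Put P2 (14 kg) in truck 2; 86 kg remain.
Put P3 (68 kg) in truck 2; 18 kg remain.
Put P4 (26 kg) in truck 3; 74 kg remain.
Put P5 (10 kg) in truck 2; 8 kg remain.
Put P6 (56 kg) in truck 3; 18 kg remain.
Put P7 (31 kg) in truck 4; 69 kg remain.
Put P8 (80 kg) in truck 5; 20 kg remain.
Put P9 (63 kg) in truck 4; 6 kg remain.
Put P10 (47 kg) in truck 6; 53 kg remain.
Put P11 (64 kg) in truck 7; 36 kg remain.
Put P12 (85 kg) in truck 8; 15 kg remain.
Put P13 (58 kg) in truck 9; 42 kg remain.
Put P14 (26 kg) in truck 6; 27 kg remain.
Put P15 (91 kg) in truck 10; 9 kg remain.
Put P16 (40 kg) in truck 9; 2 kg remain.
Put P17 (57 kg) in truck 11; 43 kg remain.
Put P18 (68 kg) in truck 12; 32 kg remain.
12 trucks × 100 kg = 1200 kg; used 982 kg; unused 218 kg.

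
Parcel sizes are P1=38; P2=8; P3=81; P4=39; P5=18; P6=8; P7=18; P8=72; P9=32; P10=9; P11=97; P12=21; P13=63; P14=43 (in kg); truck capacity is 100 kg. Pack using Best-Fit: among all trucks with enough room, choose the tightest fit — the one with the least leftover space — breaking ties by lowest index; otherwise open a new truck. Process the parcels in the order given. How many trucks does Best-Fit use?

6

Put P1 (38 kg) in truck 1; 62 kg remain.
Put P2 (8 kg) in truck 1; 54 kg remain.
Put P3 (81 kg) in truck 2; 19 kg remain.
Put P4 (39 kg) in truck 1; 15 kg remain.
Put P5 (18 kg) in truck 2; 1 kg remain.
Put P6 (8 kg) in truck 1; 7 kg remain.
Put P7 (18 kg) in truck 3; 82 kg remain.
Put P8 (72 kg) in truck 3; 10 kg remain.
Put P9 (32 kg) in truck 4; 68 kg remain.
Put P10 (9 kg) in truck 3; 1 kg remain.
Put P11 (97 kg) in truck 5; 3 kg remain.
Put P12 (21 kg) in truck 4; 47 kg remain.
Put P13 (63 kg) in truck 6; 37 kg remain.
Put P14 (43 kg) in truck 4; 4 kg remain.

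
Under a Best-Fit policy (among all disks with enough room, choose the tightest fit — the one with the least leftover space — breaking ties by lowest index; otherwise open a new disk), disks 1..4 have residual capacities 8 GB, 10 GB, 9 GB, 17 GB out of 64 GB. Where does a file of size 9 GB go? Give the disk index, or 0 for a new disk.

3

Disks with room: disk 2 (10 GB), disk 3 (9 GB), disk 4 (17 GB).
Tightest fit is disk 3 with 9 GB free.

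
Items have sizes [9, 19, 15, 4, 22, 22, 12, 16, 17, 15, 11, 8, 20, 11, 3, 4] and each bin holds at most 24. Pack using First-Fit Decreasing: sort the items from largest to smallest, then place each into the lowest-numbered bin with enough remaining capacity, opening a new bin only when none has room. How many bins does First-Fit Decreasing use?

Sorted descending: 22, 22, 20, 19, 17, 16, 15, 15, 12, 11, 11, 9, 8, 4, 4, 3.
bin 1: place 22, 2 left
bin 2: place 22, 2 left
bin 3: place 20, 4 left
bin 4: place 19, 5 left
bin 5: place 17, 7 left
bin 6: place 16, 8 left
bin 7: place 15, 9 left
bin 8: place 15, 9 left
bin 9: place 12, 12 left
bin 9: place 11, 1 left
bin 10: place 11, 13 left
bin 7: place 9, 0 left
bin 6: place 8, 0 left
bin 3: place 4, 0 left
bin 4: place 4, 1 left
bin 5: place 3, 4 left

10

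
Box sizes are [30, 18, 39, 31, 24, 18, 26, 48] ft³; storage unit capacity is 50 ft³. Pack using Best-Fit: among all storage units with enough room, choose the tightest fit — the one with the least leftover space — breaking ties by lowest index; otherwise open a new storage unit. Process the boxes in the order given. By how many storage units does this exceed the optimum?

0

Best-Fit: [30,18] [39] [31,18] [24,26] [48] → 5 storage units.
Total size 234 ft³; any packing needs at least ⌈234/50⌉ = 5 storage units.
So 5 is already optimal.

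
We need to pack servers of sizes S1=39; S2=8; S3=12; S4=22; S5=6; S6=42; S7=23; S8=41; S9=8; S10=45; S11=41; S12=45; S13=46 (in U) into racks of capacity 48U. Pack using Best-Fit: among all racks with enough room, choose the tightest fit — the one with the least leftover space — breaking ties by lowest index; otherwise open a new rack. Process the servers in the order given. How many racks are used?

rack 1: place S1 (39U), 9U left
rack 1: place S2 (8U), 1U left
rack 2: place S3 (12U), 36U left
rack 2: place S4 (22U), 14U left
rack 2: place S5 (6U), 8U left
rack 3: place S6 (42U), 6U left
rack 4: place S7 (23U), 25U left
rack 5: place S8 (41U), 7U left
rack 2: place S9 (8U), 0U left
rack 6: place S10 (45U), 3U left
rack 7: place S11 (41U), 7U left
rack 8: place S12 (45U), 3U left
rack 9: place S13 (46U), 2U left

9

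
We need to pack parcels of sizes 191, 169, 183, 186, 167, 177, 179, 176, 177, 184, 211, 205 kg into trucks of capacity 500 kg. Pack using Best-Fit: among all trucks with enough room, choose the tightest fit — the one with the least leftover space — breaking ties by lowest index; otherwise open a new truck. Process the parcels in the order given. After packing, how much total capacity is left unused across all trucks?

191 kg → truck 1 (remaining 309 kg)
169 kg → truck 1 (remaining 140 kg)
183 kg → truck 2 (remaining 317 kg)
186 kg → truck 2 (remaining 131 kg)
167 kg → truck 3 (remaining 333 kg)
177 kg → truck 3 (remaining 156 kg)
179 kg → truck 4 (remaining 321 kg)
176 kg → truck 4 (remaining 145 kg)
177 kg → truck 5 (remaining 323 kg)
184 kg → truck 5 (remaining 139 kg)
211 kg → truck 6 (remaining 289 kg)
205 kg → truck 6 (remaining 84 kg)
6 trucks × 500 kg = 3000 kg; used 2205 kg; unused 795 kg.

795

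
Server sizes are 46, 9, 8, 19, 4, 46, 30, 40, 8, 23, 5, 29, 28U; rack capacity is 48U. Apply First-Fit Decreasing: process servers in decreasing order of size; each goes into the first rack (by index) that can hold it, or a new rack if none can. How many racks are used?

Sorted descending: 46, 46, 40, 30, 29, 28, 23, 19, 9, 8, 8, 5, 4.
Put 46U in rack 1; 2U remain.
Put 46U in rack 2; 2U remain.
Put 40U in rack 3; 8U remain.
Put 30U in rack 4; 18U remain.
Put 29U in rack 5; 19U remain.
Put 28U in rack 6; 20U remain.
Put 23U in rack 7; 25U remain.
Put 19U in rack 5; 0U remain.
Put 9U in rack 4; 9U remain.
Put 8U in rack 3; 0U remain.
Put 8U in rack 4; 1U remain.
Put 5U in rack 6; 15U remain.
Put 4U in rack 6; 11U remain.

7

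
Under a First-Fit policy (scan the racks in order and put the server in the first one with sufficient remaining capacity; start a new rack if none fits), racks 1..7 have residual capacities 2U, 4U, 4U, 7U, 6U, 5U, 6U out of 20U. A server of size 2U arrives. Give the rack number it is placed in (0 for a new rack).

Racks with room: rack 1 (2U), rack 2 (4U), rack 3 (4U), rack 4 (7U), rack 5 (6U), rack 6 (5U), rack 7 (6U).
The first with room is rack 1.

1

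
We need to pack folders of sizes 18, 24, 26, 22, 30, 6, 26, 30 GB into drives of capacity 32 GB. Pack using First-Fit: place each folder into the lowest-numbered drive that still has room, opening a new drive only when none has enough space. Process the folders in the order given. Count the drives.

Put 18 GB in drive 1; 14 GB remain.
Put 24 GB in drive 2; 8 GB remain.
Put 26 GB in drive 3; 6 GB remain.
Put 22 GB in drive 4; 10 GB remain.
Put 30 GB in drive 5; 2 GB remain.
Put 6 GB in drive 1; 8 GB remain.
Put 26 GB in drive 6; 6 GB remain.
Put 30 GB in drive 7; 2 GB remain.

7 drives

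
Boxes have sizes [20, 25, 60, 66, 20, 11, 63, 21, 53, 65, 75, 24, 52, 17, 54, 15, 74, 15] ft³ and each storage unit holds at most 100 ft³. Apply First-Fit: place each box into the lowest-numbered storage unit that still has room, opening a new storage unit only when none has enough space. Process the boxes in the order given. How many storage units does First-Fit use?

10

Put 20 ft³ in storage unit 1; 80 ft³ remain.
Put 25 ft³ in storage unit 1; 55 ft³ remain.
Put 60 ft³ in storage unit 2; 40 ft³ remain.
Put 66 ft³ in storage unit 3; 34 ft³ remain.
Put 20 ft³ in storage unit 1; 35 ft³ remain.
Put 11 ft³ in storage unit 1; 24 ft³ remain.
Put 63 ft³ in storage unit 4; 37 ft³ remain.
Put 21 ft³ in storage unit 1; 3 ft³ remain.
Put 53 ft³ in storage unit 5; 47 ft³ remain.
Put 65 ft³ in storage unit 6; 35 ft³ remain.
Put 75 ft³ in storage unit 7; 25 ft³ remain.
Put 24 ft³ in storage unit 2; 16 ft³ remain.
Put 52 ft³ in storage unit 8; 48 ft³ remain.
Put 17 ft³ in storage unit 3; 17 ft³ remain.
Put 54 ft³ in storage unit 9; 46 ft³ remain.
Put 15 ft³ in storage unit 2; 1 ft³ remain.
Put 74 ft³ in storage unit 10; 26 ft³ remain.
Put 15 ft³ in storage unit 3; 2 ft³ remain.
Final storage units: [20,25,20,11,21] [60,24,15] [66,17,15] [63] [53] [65] [75] [52] [54] [74].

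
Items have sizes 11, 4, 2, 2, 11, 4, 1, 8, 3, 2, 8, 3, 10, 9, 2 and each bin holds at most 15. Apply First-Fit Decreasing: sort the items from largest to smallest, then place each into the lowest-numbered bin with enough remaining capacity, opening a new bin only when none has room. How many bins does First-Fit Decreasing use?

6

Sorted descending: 11, 11, 10, 9, 8, 8, 4, 4, 3, 3, 2, 2, 2, 2, 1.
Put 11 in bin 1; 4 remain.
Put 11 in bin 2; 4 remain.
Put 10 in bin 3; 5 remain.
Put 9 in bin 4; 6 remain.
Put 8 in bin 5; 7 remain.
Put 8 in bin 6; 7 remain.
Put 4 in bin 1; 0 remain.
Put 4 in bin 2; 0 remain.
Put 3 in bin 3; 2 remain.
Put 3 in bin 4; 3 remain.
Put 2 in bin 3; 0 remain.
Put 2 in bin 4; 1 remain.
Put 2 in bin 5; 5 remain.
Put 2 in bin 5; 3 remain.
Put 1 in bin 4; 0 remain.
Final bins: [11,4] [11,4] [10,3,2] [9,3,2,1] [8,2,2] [8].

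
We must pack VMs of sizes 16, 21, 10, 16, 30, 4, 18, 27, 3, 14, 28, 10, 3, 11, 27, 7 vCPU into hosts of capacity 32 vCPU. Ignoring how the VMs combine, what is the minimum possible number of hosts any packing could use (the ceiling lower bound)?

8

Total size = 16 + 21 + 10 + 16 + 30 + 4 + 18 + 27 + 3 + 14 + 28 + 10 + 3 + 11 + 27 + 7 = 245 vCPU.
⌈245 / 32⌉ = 8.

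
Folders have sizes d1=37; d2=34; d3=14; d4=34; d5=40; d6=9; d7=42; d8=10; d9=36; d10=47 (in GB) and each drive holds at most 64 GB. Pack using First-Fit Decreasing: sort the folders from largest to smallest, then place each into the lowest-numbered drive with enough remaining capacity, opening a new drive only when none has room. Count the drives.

Sorted descending: 47, 42, 40, 37, 36, 34, 34, 14, 10, 9.
Put 47 GB in drive 1; 17 GB remain.
Put 42 GB in drive 2; 22 GB remain.
Put 40 GB in drive 3; 24 GB remain.
Put 37 GB in drive 4; 27 GB remain.
Put 36 GB in drive 5; 28 GB remain.
Put 34 GB in drive 6; 30 GB remain.
Put 34 GB in drive 7; 30 GB remain.
Put 14 GB in drive 1; 3 GB remain.
Put 10 GB in drive 2; 12 GB remain.
Put 9 GB in drive 2; 3 GB remain.
Final drives: [47,14] [42,10,9] [40] [37] [36] [34] [34].

7 drives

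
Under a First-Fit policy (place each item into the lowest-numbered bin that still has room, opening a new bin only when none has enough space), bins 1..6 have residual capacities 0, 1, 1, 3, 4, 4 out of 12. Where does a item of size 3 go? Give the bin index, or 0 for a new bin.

Bins with room: bin 4 (3), bin 5 (4), bin 6 (4).
The first with room is bin 4.

4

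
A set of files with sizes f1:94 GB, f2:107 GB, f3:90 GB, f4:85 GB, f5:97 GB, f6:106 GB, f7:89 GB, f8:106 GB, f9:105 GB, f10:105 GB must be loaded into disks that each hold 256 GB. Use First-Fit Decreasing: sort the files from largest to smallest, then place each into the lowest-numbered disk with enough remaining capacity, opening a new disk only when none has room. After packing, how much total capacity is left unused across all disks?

296

Sorted descending: 107, 106, 106, 105, 105, 97, 94, 90, 89, 85.
disk 1: place 107 GB, 149 GB left
disk 1: place 106 GB, 43 GB left
disk 2: place 106 GB, 150 GB left
disk 2: place 105 GB, 45 GB left
disk 3: place 105 GB, 151 GB left
disk 3: place 97 GB, 54 GB left
disk 4: place 94 GB, 162 GB left
disk 4: place 90 GB, 72 GB left
disk 5: place 89 GB, 167 GB left
disk 5: place 85 GB, 82 GB left
5 disks × 256 GB = 1280 GB; used 984 GB; unused 296 GB.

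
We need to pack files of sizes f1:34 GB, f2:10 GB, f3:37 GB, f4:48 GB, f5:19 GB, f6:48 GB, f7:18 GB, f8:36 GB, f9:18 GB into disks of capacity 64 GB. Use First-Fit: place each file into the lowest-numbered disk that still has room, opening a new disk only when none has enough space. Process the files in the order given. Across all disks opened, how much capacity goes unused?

f1 (34 GB) → disk 1 (remaining 30 GB)
f2 (10 GB) → disk 1 (remaining 20 GB)
f3 (37 GB) → disk 2 (remaining 27 GB)
f4 (48 GB) → disk 3 (remaining 16 GB)
f5 (19 GB) → disk 1 (remaining 1 GB)
f6 (48 GB) → disk 4 (remaining 16 GB)
f7 (18 GB) → disk 2 (remaining 9 GB)
f8 (36 GB) → disk 5 (remaining 28 GB)
f9 (18 GB) → disk 5 (remaining 10 GB)
5 disks × 64 GB = 320 GB; used 268 GB; unused 52 GB.

52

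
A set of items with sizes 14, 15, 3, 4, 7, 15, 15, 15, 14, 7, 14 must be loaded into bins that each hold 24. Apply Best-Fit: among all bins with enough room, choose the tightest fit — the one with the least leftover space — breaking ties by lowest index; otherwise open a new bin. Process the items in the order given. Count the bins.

7 bins

Put 14 in bin 1; 10 remain.
Put 15 in bin 2; 9 remain.
Put 3 in bin 2; 6 remain.
Put 4 in bin 2; 2 remain.
Put 7 in bin 1; 3 remain.
Put 15 in bin 3; 9 remain.
Put 15 in bin 4; 9 remain.
Put 15 in bin 5; 9 remain.
Put 14 in bin 6; 10 remain.
Put 7 in bin 3; 2 remain.
Put 14 in bin 7; 10 remain.
Final bins: [14,7] [15,3,4] [15,7] [15] [15] [14] [14].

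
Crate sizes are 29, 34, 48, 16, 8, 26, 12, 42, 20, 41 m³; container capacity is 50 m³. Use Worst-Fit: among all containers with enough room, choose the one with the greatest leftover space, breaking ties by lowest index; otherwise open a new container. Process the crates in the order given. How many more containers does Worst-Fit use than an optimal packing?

Worst-Fit: [29,16] [34,8] [48] [26,12] [42] [20] [41] → 7 containers.
Total size 276 m³; any packing needs at least ⌈276/50⌉ = 6 containers.
An optimal packing achieves that bound: [48] [42,8] [41] [34,16] [29,20] [26,12] → 6 containers.
Excess: 7 − 6 = 1.

1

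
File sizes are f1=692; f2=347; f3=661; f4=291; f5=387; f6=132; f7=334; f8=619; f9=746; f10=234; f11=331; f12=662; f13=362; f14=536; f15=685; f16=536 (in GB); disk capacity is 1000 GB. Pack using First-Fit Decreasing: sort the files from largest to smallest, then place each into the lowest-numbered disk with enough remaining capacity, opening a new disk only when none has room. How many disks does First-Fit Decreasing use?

8 disks

Sorted descending: 746, 692, 685, 662, 661, 619, 536, 536, 387, 362, 347, 334, 331, 291, 234, 132.
disk 1: place 746 GB, 254 GB left
disk 2: place 692 GB, 308 GB left
disk 3: place 685 GB, 315 GB left
disk 4: place 662 GB, 338 GB left
disk 5: place 661 GB, 339 GB left
disk 6: place 619 GB, 381 GB left
disk 7: place 536 GB, 464 GB left
disk 8: place 536 GB, 464 GB left
disk 7: place 387 GB, 77 GB left
disk 6: place 362 GB, 19 GB left
disk 8: place 347 GB, 117 GB left
disk 4: place 334 GB, 4 GB left
disk 5: place 331 GB, 8 GB left
disk 2: place 291 GB, 17 GB left
disk 1: place 234 GB, 20 GB left
disk 3: place 132 GB, 183 GB left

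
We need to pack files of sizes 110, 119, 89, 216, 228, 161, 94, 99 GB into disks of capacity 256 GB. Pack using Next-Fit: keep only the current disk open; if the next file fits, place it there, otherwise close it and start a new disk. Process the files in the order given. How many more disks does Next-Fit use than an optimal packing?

1

Next-Fit: [110,119] [89] [216] [228] [161,94] [99] → 6 disks.
Total size 1116 GB; any packing needs at least ⌈1116/256⌉ = 5 disks.
An optimal packing achieves that bound: [228] [216] [161,94] [119,110] [99,89] → 5 disks.
Excess: 6 − 5 = 1.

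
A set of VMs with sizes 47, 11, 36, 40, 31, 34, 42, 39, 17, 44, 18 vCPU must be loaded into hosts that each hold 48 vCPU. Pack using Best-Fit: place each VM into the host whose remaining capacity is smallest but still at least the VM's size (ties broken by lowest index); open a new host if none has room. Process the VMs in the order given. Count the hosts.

host 1: place 47 vCPU, 1 vCPU left
host 2: place 11 vCPU, 37 vCPU left
host 2: place 36 vCPU, 1 vCPU left
host 3: place 40 vCPU, 8 vCPU left
host 4: place 31 vCPU, 17 vCPU left
host 5: place 34 vCPU, 14 vCPU left
host 6: place 42 vCPU, 6 vCPU left
host 7: place 39 vCPU, 9 vCPU left
host 4: place 17 vCPU, 0 vCPU left
host 8: place 44 vCPU, 4 vCPU left
host 9: place 18 vCPU, 30 vCPU left

9 hosts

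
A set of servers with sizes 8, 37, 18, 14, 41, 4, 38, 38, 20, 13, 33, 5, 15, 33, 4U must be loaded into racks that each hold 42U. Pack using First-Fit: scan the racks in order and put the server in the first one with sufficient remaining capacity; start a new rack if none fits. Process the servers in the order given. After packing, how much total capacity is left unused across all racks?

57

rack 1: place 8U, 34U left
rack 2: place 37U, 5U left
rack 1: place 18U, 16U left
rack 1: place 14U, 2U left
rack 3: place 41U, 1U left
rack 2: place 4U, 1U left
rack 4: place 38U, 4U left
rack 5: place 38U, 4U left
rack 6: place 20U, 22U left
rack 6: place 13U, 9U left
rack 7: place 33U, 9U left
rack 6: place 5U, 4U left
rack 8: place 15U, 27U left
rack 9: place 33U, 9U left
rack 4: place 4U, 0U left
9 racks × 42U = 378U; used 321U; unused 57U.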